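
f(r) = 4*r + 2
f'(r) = 4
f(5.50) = 24.00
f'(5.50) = 4.00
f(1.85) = 9.40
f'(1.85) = 4.00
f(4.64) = 20.56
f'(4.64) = 4.00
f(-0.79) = -1.16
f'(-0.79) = 4.00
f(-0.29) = 0.84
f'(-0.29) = 4.00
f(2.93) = 13.72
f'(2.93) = 4.00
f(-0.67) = -0.68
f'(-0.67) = 4.00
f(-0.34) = 0.64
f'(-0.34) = 4.00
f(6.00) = 26.00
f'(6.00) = 4.00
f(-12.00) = -46.00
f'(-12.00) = 4.00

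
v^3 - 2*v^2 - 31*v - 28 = (v - 7)*(v + 1)*(v + 4)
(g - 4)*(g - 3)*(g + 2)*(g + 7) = g^4 + 2*g^3 - 37*g^2 + 10*g + 168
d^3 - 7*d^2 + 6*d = d*(d - 6)*(d - 1)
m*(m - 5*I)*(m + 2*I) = m^3 - 3*I*m^2 + 10*m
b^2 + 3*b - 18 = (b - 3)*(b + 6)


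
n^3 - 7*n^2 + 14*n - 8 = (n - 4)*(n - 2)*(n - 1)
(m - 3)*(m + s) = m^2 + m*s - 3*m - 3*s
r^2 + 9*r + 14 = (r + 2)*(r + 7)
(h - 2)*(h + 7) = h^2 + 5*h - 14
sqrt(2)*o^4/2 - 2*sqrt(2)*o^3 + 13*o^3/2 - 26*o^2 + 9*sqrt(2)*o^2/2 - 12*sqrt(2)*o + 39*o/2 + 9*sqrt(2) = (o - 3)*(o - 1)*(o + 6*sqrt(2))*(sqrt(2)*o/2 + 1/2)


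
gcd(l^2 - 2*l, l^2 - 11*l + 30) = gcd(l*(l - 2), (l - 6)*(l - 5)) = 1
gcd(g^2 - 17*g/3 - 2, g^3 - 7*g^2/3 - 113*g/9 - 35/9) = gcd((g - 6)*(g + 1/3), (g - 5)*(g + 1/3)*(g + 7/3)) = g + 1/3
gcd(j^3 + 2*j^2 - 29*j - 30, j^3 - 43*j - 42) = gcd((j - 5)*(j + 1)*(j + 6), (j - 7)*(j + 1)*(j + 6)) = j^2 + 7*j + 6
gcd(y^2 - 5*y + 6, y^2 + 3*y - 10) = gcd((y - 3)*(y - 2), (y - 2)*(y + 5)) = y - 2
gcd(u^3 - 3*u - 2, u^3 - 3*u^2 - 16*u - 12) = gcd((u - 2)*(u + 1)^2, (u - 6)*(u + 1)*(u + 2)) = u + 1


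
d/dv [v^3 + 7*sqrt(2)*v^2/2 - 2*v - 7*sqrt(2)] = 3*v^2 + 7*sqrt(2)*v - 2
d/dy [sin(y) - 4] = cos(y)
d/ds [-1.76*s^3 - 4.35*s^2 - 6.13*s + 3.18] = -5.28*s^2 - 8.7*s - 6.13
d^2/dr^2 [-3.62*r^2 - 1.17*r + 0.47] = -7.24000000000000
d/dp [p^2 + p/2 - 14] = 2*p + 1/2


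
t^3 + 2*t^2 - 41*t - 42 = (t - 6)*(t + 1)*(t + 7)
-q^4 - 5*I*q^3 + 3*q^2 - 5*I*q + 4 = (q - I)*(q + 4*I)*(-I*q + 1)^2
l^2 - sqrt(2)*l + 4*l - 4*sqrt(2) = (l + 4)*(l - sqrt(2))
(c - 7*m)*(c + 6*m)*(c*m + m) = c^3*m - c^2*m^2 + c^2*m - 42*c*m^3 - c*m^2 - 42*m^3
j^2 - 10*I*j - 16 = (j - 8*I)*(j - 2*I)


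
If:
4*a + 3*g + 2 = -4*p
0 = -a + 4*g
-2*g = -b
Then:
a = -16*p/19 - 8/19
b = -8*p/19 - 4/19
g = -4*p/19 - 2/19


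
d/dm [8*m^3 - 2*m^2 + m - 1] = 24*m^2 - 4*m + 1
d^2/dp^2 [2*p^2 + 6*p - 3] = 4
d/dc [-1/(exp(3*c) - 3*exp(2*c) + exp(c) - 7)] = (3*exp(2*c) - 6*exp(c) + 1)*exp(c)/(exp(3*c) - 3*exp(2*c) + exp(c) - 7)^2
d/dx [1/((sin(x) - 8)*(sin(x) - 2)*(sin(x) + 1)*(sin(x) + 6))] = (-4*sin(x)^3 + 9*sin(x)^2 + 96*sin(x) - 52)*cos(x)/((sin(x) - 8)^2*(sin(x) - 2)^2*(sin(x) + 1)^2*(sin(x) + 6)^2)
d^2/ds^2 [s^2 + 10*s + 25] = 2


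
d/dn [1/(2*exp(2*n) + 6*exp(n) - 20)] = (-exp(n) - 3/2)*exp(n)/(exp(2*n) + 3*exp(n) - 10)^2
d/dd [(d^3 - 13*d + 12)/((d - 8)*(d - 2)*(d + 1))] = (-9*d^4 + 38*d^3 - 105*d^2 + 216*d - 280)/(d^6 - 18*d^5 + 93*d^4 - 76*d^3 - 252*d^2 + 192*d + 256)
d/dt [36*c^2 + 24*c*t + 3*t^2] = 24*c + 6*t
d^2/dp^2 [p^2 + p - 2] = 2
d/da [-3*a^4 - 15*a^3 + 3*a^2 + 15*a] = -12*a^3 - 45*a^2 + 6*a + 15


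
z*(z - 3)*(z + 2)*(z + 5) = z^4 + 4*z^3 - 11*z^2 - 30*z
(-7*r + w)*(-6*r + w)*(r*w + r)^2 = 42*r^4*w^2 + 84*r^4*w + 42*r^4 - 13*r^3*w^3 - 26*r^3*w^2 - 13*r^3*w + r^2*w^4 + 2*r^2*w^3 + r^2*w^2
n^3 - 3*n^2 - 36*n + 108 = (n - 6)*(n - 3)*(n + 6)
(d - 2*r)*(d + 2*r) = d^2 - 4*r^2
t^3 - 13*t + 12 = (t - 3)*(t - 1)*(t + 4)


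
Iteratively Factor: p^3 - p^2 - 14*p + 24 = (p - 3)*(p^2 + 2*p - 8) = (p - 3)*(p + 4)*(p - 2)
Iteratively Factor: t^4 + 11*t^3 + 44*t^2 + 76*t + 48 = (t + 4)*(t^3 + 7*t^2 + 16*t + 12) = (t + 2)*(t + 4)*(t^2 + 5*t + 6) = (t + 2)*(t + 3)*(t + 4)*(t + 2)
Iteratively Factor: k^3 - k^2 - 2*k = (k)*(k^2 - k - 2) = k*(k + 1)*(k - 2)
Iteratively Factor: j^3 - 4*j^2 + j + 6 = (j - 2)*(j^2 - 2*j - 3) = (j - 2)*(j + 1)*(j - 3)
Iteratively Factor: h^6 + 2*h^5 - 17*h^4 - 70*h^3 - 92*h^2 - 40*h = (h + 2)*(h^5 - 17*h^3 - 36*h^2 - 20*h) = (h + 2)^2*(h^4 - 2*h^3 - 13*h^2 - 10*h) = h*(h + 2)^2*(h^3 - 2*h^2 - 13*h - 10) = h*(h + 2)^3*(h^2 - 4*h - 5) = h*(h - 5)*(h + 2)^3*(h + 1)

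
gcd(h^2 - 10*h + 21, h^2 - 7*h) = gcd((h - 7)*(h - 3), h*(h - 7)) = h - 7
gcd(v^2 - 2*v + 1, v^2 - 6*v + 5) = v - 1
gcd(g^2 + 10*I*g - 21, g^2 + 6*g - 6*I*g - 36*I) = 1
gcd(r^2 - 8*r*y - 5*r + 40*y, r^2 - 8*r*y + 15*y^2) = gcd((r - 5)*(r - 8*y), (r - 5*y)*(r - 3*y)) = 1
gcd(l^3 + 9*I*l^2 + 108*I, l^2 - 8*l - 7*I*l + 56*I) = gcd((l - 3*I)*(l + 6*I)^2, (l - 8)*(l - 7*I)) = 1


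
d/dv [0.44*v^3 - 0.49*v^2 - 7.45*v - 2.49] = 1.32*v^2 - 0.98*v - 7.45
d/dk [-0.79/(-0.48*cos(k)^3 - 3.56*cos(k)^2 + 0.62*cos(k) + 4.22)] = (1.1376*cos(k)^2 + 5.6248*cos(k) - 0.4898)*sin(k)/(0.48*cos(k)^3 + 3.56*cos(k)^2 - 0.62*cos(k) - 4.22)^2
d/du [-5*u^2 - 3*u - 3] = -10*u - 3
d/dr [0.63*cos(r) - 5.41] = -0.63*sin(r)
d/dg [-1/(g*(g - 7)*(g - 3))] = (g*(g - 7) + g*(g - 3) + (g - 7)*(g - 3))/(g^2*(g - 7)^2*(g - 3)^2)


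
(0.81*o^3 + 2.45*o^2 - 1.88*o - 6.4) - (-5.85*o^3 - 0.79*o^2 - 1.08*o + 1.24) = 6.66*o^3 + 3.24*o^2 - 0.8*o - 7.64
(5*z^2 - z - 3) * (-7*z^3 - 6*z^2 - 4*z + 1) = -35*z^5 - 23*z^4 + 7*z^3 + 27*z^2 + 11*z - 3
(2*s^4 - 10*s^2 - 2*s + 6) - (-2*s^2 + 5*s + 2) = 2*s^4 - 8*s^2 - 7*s + 4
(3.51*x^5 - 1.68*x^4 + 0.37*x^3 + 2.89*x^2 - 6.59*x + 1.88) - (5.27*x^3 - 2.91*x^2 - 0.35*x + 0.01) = 3.51*x^5 - 1.68*x^4 - 4.9*x^3 + 5.8*x^2 - 6.24*x + 1.87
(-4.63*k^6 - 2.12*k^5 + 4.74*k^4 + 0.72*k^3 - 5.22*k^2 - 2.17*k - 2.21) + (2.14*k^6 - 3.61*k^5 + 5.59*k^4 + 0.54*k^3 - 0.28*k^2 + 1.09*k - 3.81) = -2.49*k^6 - 5.73*k^5 + 10.33*k^4 + 1.26*k^3 - 5.5*k^2 - 1.08*k - 6.02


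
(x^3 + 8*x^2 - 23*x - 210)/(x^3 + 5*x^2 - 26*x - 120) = (x + 7)/(x + 4)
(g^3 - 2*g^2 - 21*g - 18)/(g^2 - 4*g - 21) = (g^2 - 5*g - 6)/(g - 7)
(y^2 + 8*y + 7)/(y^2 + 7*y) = (y + 1)/y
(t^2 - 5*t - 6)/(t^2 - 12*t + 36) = (t + 1)/(t - 6)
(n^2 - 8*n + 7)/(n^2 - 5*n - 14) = (n - 1)/(n + 2)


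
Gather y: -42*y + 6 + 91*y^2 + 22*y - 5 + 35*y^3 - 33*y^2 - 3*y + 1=35*y^3 + 58*y^2 - 23*y + 2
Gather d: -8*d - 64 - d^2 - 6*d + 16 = -d^2 - 14*d - 48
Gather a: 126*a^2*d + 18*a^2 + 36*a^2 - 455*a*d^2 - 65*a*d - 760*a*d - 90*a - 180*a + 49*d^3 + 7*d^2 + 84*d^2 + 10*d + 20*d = a^2*(126*d + 54) + a*(-455*d^2 - 825*d - 270) + 49*d^3 + 91*d^2 + 30*d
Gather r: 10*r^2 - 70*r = 10*r^2 - 70*r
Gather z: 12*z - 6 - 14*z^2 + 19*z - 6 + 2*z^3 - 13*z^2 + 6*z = 2*z^3 - 27*z^2 + 37*z - 12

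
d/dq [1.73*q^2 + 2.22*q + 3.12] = 3.46*q + 2.22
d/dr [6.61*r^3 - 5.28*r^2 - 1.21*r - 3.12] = 19.83*r^2 - 10.56*r - 1.21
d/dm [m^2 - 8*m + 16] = 2*m - 8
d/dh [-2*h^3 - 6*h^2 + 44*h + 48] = -6*h^2 - 12*h + 44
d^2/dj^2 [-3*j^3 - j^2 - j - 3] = -18*j - 2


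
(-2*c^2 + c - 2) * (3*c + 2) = -6*c^3 - c^2 - 4*c - 4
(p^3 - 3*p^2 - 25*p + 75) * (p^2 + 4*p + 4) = p^5 + p^4 - 33*p^3 - 37*p^2 + 200*p + 300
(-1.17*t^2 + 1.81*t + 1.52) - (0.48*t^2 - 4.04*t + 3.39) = -1.65*t^2 + 5.85*t - 1.87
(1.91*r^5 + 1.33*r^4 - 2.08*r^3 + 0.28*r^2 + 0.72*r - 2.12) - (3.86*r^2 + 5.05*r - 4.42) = 1.91*r^5 + 1.33*r^4 - 2.08*r^3 - 3.58*r^2 - 4.33*r + 2.3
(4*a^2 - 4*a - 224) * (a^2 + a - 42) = 4*a^4 - 396*a^2 - 56*a + 9408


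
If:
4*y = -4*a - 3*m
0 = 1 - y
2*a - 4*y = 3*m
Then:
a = 0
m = -4/3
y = 1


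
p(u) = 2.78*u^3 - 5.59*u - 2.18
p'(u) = 8.34*u^2 - 5.59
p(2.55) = 29.66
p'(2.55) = 48.64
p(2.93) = 51.37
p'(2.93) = 66.01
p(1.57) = -0.20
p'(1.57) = 14.97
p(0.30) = -3.78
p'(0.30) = -4.84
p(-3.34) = -87.09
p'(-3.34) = 87.45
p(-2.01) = -13.52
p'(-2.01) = 28.10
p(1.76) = 3.14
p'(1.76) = 20.24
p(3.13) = 65.57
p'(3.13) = 76.12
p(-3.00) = -60.47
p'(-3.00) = 69.47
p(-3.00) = -60.47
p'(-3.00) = 69.47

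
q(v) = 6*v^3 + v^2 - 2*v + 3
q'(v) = 18*v^2 + 2*v - 2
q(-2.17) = -49.26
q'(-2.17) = 78.42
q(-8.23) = -3257.46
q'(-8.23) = 1200.73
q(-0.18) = 3.36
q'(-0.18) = -1.78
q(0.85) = 5.71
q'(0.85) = 12.70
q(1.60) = 26.94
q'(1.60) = 47.28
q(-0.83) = 1.92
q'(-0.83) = 8.74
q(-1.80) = -25.15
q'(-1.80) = 52.72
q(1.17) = 11.64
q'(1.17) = 24.98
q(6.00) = 1323.00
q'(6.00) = 658.00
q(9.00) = 4440.00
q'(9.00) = 1474.00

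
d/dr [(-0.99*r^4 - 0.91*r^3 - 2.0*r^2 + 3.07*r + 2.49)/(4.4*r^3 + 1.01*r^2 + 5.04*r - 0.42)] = (-4.356*r^6 - 1.9998*r^5 - 7.0879*r^4 - 34.5256*r^3 - 44.9021*r^2 - 3.3498*r - 13.839)/(19.36*r^6 + 8.888*r^5 + 45.3721*r^4 + 6.4848*r^3 + 24.5532*r^2 - 4.2336*r + 0.1764)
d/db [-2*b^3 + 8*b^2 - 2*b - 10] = -6*b^2 + 16*b - 2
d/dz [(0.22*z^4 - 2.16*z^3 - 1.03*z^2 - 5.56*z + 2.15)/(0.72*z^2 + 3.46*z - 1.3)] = (0.3168*z^5 + 0.7284*z^4 - 16.0912*z^3 + 8.8634*z^2 - 0.417999999999999*z - 0.211)/(0.5184*z^4 + 4.9824*z^3 + 10.0996*z^2 - 8.996*z + 1.69)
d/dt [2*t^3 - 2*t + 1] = 6*t^2 - 2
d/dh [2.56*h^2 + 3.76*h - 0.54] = 5.12*h + 3.76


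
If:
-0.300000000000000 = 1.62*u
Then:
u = -0.19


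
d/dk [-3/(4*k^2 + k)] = 3*(8*k + 1)/(k^2*(4*k + 1)^2)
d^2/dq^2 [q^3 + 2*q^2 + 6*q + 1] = 6*q + 4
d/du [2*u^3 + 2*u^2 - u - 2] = 6*u^2 + 4*u - 1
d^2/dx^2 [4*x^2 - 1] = 8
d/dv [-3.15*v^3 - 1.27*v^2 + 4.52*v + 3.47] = -9.45*v^2 - 2.54*v + 4.52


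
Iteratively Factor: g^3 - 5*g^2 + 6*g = (g - 2)*(g^2 - 3*g) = (g - 3)*(g - 2)*(g)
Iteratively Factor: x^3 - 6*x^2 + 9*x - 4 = (x - 1)*(x^2 - 5*x + 4) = (x - 1)^2*(x - 4)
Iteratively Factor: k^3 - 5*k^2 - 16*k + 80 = (k - 4)*(k^2 - k - 20) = (k - 4)*(k + 4)*(k - 5)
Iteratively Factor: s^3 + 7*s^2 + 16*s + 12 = (s + 3)*(s^2 + 4*s + 4) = (s + 2)*(s + 3)*(s + 2)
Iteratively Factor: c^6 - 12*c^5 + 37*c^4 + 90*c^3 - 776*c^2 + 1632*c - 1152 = (c - 4)*(c^5 - 8*c^4 + 5*c^3 + 110*c^2 - 336*c + 288) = (c - 4)*(c + 4)*(c^4 - 12*c^3 + 53*c^2 - 102*c + 72) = (c - 4)*(c - 3)*(c + 4)*(c^3 - 9*c^2 + 26*c - 24) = (c - 4)*(c - 3)*(c - 2)*(c + 4)*(c^2 - 7*c + 12) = (c - 4)^2*(c - 3)*(c - 2)*(c + 4)*(c - 3)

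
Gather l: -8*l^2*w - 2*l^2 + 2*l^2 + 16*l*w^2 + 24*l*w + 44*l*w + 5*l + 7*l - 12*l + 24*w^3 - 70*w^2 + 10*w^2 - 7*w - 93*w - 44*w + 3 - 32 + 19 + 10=-8*l^2*w + l*(16*w^2 + 68*w) + 24*w^3 - 60*w^2 - 144*w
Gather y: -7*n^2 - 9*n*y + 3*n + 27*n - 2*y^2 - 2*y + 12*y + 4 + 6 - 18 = -7*n^2 + 30*n - 2*y^2 + y*(10 - 9*n) - 8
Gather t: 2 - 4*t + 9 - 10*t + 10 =21 - 14*t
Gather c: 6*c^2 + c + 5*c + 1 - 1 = 6*c^2 + 6*c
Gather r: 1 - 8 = -7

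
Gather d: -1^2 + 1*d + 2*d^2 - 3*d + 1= 2*d^2 - 2*d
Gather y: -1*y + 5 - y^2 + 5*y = -y^2 + 4*y + 5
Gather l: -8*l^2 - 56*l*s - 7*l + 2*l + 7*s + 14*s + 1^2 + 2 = -8*l^2 + l*(-56*s - 5) + 21*s + 3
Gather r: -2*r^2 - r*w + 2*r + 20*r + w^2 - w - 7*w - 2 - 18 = -2*r^2 + r*(22 - w) + w^2 - 8*w - 20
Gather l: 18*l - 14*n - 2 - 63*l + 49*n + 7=-45*l + 35*n + 5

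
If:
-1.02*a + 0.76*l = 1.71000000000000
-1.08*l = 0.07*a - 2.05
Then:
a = -0.25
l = 1.91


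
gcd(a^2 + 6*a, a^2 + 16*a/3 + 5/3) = 1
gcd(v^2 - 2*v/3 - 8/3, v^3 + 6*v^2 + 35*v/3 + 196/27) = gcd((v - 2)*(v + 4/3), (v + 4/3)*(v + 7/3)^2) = v + 4/3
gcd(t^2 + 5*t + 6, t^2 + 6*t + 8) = t + 2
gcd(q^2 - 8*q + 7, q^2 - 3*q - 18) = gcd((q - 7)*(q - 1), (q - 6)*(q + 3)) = 1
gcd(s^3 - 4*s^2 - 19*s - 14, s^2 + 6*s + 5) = s + 1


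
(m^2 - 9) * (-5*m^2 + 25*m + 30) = -5*m^4 + 25*m^3 + 75*m^2 - 225*m - 270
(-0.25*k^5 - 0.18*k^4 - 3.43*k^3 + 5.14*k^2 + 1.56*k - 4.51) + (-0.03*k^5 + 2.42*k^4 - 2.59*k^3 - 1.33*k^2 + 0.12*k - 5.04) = -0.28*k^5 + 2.24*k^4 - 6.02*k^3 + 3.81*k^2 + 1.68*k - 9.55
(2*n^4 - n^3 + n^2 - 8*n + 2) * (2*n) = 4*n^5 - 2*n^4 + 2*n^3 - 16*n^2 + 4*n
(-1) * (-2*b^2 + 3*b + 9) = 2*b^2 - 3*b - 9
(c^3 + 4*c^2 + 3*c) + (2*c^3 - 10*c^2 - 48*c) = 3*c^3 - 6*c^2 - 45*c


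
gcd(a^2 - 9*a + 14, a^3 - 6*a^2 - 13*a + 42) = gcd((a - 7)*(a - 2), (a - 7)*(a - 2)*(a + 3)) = a^2 - 9*a + 14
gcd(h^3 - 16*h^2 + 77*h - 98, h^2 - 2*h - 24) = 1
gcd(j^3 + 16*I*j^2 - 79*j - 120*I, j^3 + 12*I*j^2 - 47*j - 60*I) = j^2 + 8*I*j - 15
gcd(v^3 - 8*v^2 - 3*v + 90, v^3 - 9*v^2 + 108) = v^2 - 3*v - 18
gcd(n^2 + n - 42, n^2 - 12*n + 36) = n - 6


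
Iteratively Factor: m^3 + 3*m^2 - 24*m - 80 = (m + 4)*(m^2 - m - 20) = (m - 5)*(m + 4)*(m + 4)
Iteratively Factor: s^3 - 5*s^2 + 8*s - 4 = (s - 2)*(s^2 - 3*s + 2) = (s - 2)*(s - 1)*(s - 2)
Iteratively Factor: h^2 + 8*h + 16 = (h + 4)*(h + 4)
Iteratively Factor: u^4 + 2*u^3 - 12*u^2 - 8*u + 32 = (u - 2)*(u^3 + 4*u^2 - 4*u - 16) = (u - 2)*(u + 4)*(u^2 - 4) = (u - 2)^2*(u + 4)*(u + 2)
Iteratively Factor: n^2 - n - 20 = (n - 5)*(n + 4)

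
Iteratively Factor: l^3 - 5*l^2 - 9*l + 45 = (l - 3)*(l^2 - 2*l - 15) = (l - 5)*(l - 3)*(l + 3)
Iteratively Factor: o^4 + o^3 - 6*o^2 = (o)*(o^3 + o^2 - 6*o) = o*(o - 2)*(o^2 + 3*o) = o*(o - 2)*(o + 3)*(o)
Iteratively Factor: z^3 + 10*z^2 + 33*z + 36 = (z + 4)*(z^2 + 6*z + 9) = (z + 3)*(z + 4)*(z + 3)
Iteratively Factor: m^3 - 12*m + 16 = (m + 4)*(m^2 - 4*m + 4) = (m - 2)*(m + 4)*(m - 2)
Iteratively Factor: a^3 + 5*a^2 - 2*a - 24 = (a - 2)*(a^2 + 7*a + 12) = (a - 2)*(a + 4)*(a + 3)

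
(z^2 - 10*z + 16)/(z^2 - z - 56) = (z - 2)/(z + 7)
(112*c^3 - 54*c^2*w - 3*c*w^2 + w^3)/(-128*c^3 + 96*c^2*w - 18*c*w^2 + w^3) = (7*c + w)/(-8*c + w)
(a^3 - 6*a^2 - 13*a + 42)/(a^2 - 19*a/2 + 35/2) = 2*(a^2 + a - 6)/(2*a - 5)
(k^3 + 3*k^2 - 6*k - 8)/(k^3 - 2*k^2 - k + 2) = (k + 4)/(k - 1)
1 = 1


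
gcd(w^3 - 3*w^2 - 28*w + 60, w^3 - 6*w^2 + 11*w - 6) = w - 2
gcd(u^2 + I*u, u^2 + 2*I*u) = u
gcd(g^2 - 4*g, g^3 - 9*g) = g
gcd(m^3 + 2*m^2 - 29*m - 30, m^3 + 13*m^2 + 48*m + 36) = m^2 + 7*m + 6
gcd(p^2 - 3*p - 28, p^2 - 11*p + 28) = p - 7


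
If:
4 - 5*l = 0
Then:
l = 4/5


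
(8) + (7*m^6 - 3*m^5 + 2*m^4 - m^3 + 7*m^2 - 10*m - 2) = 7*m^6 - 3*m^5 + 2*m^4 - m^3 + 7*m^2 - 10*m + 6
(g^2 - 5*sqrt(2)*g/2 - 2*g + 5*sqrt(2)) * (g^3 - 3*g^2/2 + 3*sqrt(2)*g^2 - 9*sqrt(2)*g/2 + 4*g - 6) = g^5 - 7*g^4/2 + sqrt(2)*g^4/2 - 8*g^3 - 7*sqrt(2)*g^3/4 - 17*sqrt(2)*g^2/2 + 77*g^2/2 - 33*g + 35*sqrt(2)*g - 30*sqrt(2)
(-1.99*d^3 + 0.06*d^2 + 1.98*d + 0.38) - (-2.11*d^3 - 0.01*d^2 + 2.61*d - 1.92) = 0.12*d^3 + 0.07*d^2 - 0.63*d + 2.3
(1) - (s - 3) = 4 - s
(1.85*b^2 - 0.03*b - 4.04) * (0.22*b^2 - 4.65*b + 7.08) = 0.407*b^4 - 8.6091*b^3 + 12.3487*b^2 + 18.5736*b - 28.6032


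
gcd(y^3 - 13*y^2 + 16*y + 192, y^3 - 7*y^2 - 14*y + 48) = y^2 - 5*y - 24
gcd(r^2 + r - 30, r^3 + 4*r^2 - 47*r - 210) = r + 6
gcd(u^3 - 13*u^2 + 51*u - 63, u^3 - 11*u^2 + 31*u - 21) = u^2 - 10*u + 21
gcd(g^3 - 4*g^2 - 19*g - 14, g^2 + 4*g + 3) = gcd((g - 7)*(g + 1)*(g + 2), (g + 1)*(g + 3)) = g + 1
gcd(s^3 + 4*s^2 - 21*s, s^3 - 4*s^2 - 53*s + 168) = s^2 + 4*s - 21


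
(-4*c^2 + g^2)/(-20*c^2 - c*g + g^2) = (4*c^2 - g^2)/(20*c^2 + c*g - g^2)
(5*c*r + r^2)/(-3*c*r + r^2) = (5*c + r)/(-3*c + r)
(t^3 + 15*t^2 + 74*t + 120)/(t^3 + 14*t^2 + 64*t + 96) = (t + 5)/(t + 4)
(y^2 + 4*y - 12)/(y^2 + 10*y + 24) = (y - 2)/(y + 4)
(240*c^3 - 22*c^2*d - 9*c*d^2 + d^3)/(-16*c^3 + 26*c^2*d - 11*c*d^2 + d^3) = (-30*c^2 - c*d + d^2)/(2*c^2 - 3*c*d + d^2)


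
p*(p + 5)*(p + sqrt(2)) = p^3 + sqrt(2)*p^2 + 5*p^2 + 5*sqrt(2)*p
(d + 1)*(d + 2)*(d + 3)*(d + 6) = d^4 + 12*d^3 + 47*d^2 + 72*d + 36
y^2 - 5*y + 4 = (y - 4)*(y - 1)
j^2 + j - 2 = (j - 1)*(j + 2)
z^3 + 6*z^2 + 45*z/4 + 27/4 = (z + 3/2)^2*(z + 3)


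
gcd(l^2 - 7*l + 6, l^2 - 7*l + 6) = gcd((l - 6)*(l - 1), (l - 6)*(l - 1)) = l^2 - 7*l + 6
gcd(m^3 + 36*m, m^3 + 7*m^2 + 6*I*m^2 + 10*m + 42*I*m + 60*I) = m + 6*I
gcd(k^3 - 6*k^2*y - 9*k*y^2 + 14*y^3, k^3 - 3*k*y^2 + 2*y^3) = -k^2 - k*y + 2*y^2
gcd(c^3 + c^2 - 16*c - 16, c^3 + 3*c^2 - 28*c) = c - 4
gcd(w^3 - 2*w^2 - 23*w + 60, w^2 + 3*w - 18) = w - 3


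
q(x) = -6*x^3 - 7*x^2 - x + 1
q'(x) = -18*x^2 - 14*x - 1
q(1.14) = -18.13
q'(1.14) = -40.35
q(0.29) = -0.03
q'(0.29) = -6.57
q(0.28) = 0.04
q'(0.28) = -6.33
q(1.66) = -47.39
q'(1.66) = -73.84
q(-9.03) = 3857.13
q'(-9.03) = -1342.32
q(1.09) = -16.18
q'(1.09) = -37.65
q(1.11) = -16.94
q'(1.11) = -38.72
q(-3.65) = 203.16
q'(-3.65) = -189.70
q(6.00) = -1553.00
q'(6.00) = -733.00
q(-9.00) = 3817.00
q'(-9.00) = -1333.00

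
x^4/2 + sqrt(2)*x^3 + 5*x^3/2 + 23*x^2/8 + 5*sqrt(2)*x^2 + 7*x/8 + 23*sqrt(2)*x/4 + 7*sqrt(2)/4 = (x/2 + 1/2)*(x + 1/2)*(x + 7/2)*(x + 2*sqrt(2))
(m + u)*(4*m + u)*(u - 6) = 4*m^2*u - 24*m^2 + 5*m*u^2 - 30*m*u + u^3 - 6*u^2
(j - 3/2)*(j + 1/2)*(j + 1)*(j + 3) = j^4 + 3*j^3 - 7*j^2/4 - 6*j - 9/4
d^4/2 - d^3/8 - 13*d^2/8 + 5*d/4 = d*(d/2 + 1)*(d - 5/4)*(d - 1)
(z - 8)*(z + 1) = z^2 - 7*z - 8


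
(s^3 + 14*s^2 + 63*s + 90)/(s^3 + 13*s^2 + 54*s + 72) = (s + 5)/(s + 4)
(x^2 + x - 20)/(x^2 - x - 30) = (x - 4)/(x - 6)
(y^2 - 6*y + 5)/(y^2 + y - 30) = (y - 1)/(y + 6)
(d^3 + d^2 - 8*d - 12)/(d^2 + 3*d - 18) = (d^2 + 4*d + 4)/(d + 6)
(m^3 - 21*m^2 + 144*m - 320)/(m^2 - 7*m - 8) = (m^2 - 13*m + 40)/(m + 1)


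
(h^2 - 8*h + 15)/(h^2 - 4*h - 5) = (h - 3)/(h + 1)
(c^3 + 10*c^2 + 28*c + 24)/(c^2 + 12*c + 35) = (c^3 + 10*c^2 + 28*c + 24)/(c^2 + 12*c + 35)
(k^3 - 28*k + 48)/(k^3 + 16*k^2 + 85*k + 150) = (k^2 - 6*k + 8)/(k^2 + 10*k + 25)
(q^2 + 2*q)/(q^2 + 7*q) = (q + 2)/(q + 7)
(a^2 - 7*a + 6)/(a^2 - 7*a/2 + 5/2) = 2*(a - 6)/(2*a - 5)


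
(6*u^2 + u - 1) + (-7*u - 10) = 6*u^2 - 6*u - 11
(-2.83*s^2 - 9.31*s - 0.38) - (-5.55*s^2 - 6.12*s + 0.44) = 2.72*s^2 - 3.19*s - 0.82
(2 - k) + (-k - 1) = 1 - 2*k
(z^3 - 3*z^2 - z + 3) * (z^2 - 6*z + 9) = z^5 - 9*z^4 + 26*z^3 - 18*z^2 - 27*z + 27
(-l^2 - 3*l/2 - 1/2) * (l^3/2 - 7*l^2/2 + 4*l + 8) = -l^5/2 + 11*l^4/4 + l^3 - 49*l^2/4 - 14*l - 4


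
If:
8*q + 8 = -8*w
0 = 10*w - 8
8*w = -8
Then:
No Solution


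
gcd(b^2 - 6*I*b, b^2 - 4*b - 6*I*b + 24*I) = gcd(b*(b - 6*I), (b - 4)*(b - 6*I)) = b - 6*I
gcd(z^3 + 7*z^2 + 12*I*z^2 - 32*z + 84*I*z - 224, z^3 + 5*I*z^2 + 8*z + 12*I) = 1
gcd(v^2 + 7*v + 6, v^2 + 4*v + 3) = v + 1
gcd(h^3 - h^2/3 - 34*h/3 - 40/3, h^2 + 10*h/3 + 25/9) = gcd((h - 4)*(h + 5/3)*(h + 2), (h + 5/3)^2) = h + 5/3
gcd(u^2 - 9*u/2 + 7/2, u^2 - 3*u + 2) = u - 1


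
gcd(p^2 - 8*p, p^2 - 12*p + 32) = p - 8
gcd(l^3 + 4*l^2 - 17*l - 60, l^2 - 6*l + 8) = l - 4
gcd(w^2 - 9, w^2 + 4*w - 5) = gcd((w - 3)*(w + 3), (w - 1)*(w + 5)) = 1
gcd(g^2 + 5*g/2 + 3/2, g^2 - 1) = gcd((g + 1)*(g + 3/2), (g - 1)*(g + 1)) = g + 1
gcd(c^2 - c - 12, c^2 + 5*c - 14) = 1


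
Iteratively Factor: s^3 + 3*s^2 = (s + 3)*(s^2) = s*(s + 3)*(s)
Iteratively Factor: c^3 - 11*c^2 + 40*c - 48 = (c - 4)*(c^2 - 7*c + 12) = (c - 4)*(c - 3)*(c - 4)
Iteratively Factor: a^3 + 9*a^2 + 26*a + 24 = (a + 3)*(a^2 + 6*a + 8) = (a + 2)*(a + 3)*(a + 4)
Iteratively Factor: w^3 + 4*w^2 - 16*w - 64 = (w - 4)*(w^2 + 8*w + 16) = (w - 4)*(w + 4)*(w + 4)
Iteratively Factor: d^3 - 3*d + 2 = (d - 1)*(d^2 + d - 2) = (d - 1)^2*(d + 2)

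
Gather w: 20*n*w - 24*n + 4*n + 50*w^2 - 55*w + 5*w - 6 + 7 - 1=-20*n + 50*w^2 + w*(20*n - 50)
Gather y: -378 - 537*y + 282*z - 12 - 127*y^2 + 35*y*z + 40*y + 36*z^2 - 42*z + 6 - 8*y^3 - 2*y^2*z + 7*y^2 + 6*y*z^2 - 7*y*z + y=-8*y^3 + y^2*(-2*z - 120) + y*(6*z^2 + 28*z - 496) + 36*z^2 + 240*z - 384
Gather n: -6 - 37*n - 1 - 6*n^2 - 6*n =-6*n^2 - 43*n - 7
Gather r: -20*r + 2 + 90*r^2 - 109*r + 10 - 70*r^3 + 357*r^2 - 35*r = -70*r^3 + 447*r^2 - 164*r + 12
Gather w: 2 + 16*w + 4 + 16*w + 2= 32*w + 8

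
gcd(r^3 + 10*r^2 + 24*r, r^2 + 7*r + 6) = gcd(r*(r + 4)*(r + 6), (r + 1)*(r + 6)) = r + 6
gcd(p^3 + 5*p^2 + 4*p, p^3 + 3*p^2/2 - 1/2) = p + 1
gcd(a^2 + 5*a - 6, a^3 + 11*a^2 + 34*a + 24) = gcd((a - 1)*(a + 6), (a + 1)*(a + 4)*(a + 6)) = a + 6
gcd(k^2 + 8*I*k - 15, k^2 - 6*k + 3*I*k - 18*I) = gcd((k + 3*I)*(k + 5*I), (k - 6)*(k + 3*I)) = k + 3*I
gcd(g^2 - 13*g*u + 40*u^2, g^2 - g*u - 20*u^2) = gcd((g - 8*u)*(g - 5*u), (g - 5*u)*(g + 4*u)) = -g + 5*u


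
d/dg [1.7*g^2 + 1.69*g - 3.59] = 3.4*g + 1.69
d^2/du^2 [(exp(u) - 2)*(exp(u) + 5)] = (4*exp(u) + 3)*exp(u)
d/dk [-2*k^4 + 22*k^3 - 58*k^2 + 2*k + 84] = -8*k^3 + 66*k^2 - 116*k + 2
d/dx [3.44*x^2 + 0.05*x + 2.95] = 6.88*x + 0.05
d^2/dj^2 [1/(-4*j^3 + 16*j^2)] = ((j - 4)*(3*j - 4) - (3*j - 8)^2)/(2*j^4*(j - 4)^3)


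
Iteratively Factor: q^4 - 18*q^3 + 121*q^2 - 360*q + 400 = (q - 5)*(q^3 - 13*q^2 + 56*q - 80) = (q - 5)*(q - 4)*(q^2 - 9*q + 20) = (q - 5)^2*(q - 4)*(q - 4)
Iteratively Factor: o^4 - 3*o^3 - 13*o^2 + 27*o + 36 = (o + 1)*(o^3 - 4*o^2 - 9*o + 36) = (o - 3)*(o + 1)*(o^2 - o - 12) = (o - 4)*(o - 3)*(o + 1)*(o + 3)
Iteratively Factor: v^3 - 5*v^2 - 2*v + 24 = (v - 3)*(v^2 - 2*v - 8) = (v - 3)*(v + 2)*(v - 4)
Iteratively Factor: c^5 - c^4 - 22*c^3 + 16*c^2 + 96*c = (c - 4)*(c^4 + 3*c^3 - 10*c^2 - 24*c) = (c - 4)*(c - 3)*(c^3 + 6*c^2 + 8*c) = (c - 4)*(c - 3)*(c + 4)*(c^2 + 2*c) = (c - 4)*(c - 3)*(c + 2)*(c + 4)*(c)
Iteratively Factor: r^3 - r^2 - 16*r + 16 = (r + 4)*(r^2 - 5*r + 4) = (r - 4)*(r + 4)*(r - 1)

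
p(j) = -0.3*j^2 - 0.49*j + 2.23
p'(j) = -0.6*j - 0.49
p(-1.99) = 2.02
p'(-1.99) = 0.70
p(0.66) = 1.78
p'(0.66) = -0.89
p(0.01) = 2.23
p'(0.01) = -0.50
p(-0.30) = 2.35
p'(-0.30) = -0.31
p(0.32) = 2.04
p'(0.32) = -0.68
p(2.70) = -1.28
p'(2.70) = -2.11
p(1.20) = 1.21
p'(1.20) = -1.21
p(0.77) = 1.67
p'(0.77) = -0.95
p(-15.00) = -57.92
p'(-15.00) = 8.51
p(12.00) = -46.85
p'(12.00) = -7.69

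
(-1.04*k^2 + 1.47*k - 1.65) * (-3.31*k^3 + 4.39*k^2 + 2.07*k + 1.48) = 3.4424*k^5 - 9.4313*k^4 + 9.762*k^3 - 5.7398*k^2 - 1.2399*k - 2.442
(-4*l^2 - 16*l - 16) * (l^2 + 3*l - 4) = -4*l^4 - 28*l^3 - 48*l^2 + 16*l + 64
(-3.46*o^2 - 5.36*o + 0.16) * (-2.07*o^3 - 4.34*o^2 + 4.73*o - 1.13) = 7.1622*o^5 + 26.1116*o^4 + 6.5654*o^3 - 22.1374*o^2 + 6.8136*o - 0.1808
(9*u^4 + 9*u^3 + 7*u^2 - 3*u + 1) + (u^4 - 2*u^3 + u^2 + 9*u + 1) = 10*u^4 + 7*u^3 + 8*u^2 + 6*u + 2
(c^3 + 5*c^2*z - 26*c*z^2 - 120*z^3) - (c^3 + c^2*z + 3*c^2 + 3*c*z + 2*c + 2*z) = 4*c^2*z - 3*c^2 - 26*c*z^2 - 3*c*z - 2*c - 120*z^3 - 2*z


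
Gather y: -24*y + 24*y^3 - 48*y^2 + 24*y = 24*y^3 - 48*y^2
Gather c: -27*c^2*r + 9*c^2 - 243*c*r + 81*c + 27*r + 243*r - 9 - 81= c^2*(9 - 27*r) + c*(81 - 243*r) + 270*r - 90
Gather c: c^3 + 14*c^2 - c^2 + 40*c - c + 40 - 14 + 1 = c^3 + 13*c^2 + 39*c + 27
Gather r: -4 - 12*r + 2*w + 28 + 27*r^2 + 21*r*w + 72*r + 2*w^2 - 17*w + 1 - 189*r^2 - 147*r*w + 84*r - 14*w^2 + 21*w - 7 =-162*r^2 + r*(144 - 126*w) - 12*w^2 + 6*w + 18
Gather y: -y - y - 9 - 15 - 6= -2*y - 30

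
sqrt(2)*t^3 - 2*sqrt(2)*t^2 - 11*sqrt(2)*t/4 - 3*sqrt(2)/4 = (t - 3)*(t + 1/2)*(sqrt(2)*t + sqrt(2)/2)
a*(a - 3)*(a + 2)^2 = a^4 + a^3 - 8*a^2 - 12*a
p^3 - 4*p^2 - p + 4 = (p - 4)*(p - 1)*(p + 1)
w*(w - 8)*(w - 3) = w^3 - 11*w^2 + 24*w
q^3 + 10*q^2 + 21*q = q*(q + 3)*(q + 7)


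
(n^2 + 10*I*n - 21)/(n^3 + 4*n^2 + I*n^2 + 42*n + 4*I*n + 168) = (n + 3*I)/(n^2 + n*(4 - 6*I) - 24*I)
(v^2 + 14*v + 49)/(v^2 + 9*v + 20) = (v^2 + 14*v + 49)/(v^2 + 9*v + 20)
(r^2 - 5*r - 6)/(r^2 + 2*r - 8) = (r^2 - 5*r - 6)/(r^2 + 2*r - 8)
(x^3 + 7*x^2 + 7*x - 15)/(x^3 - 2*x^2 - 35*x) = (x^2 + 2*x - 3)/(x*(x - 7))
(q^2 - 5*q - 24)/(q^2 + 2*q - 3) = (q - 8)/(q - 1)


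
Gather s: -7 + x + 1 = x - 6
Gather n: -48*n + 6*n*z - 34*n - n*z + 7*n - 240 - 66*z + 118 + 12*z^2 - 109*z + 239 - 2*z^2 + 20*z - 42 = n*(5*z - 75) + 10*z^2 - 155*z + 75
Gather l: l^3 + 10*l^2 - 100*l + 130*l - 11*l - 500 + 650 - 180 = l^3 + 10*l^2 + 19*l - 30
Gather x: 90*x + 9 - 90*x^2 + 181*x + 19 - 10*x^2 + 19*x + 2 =-100*x^2 + 290*x + 30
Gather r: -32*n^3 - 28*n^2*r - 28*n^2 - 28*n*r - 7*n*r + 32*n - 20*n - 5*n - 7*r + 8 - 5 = -32*n^3 - 28*n^2 + 7*n + r*(-28*n^2 - 35*n - 7) + 3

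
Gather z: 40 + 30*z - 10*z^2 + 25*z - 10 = -10*z^2 + 55*z + 30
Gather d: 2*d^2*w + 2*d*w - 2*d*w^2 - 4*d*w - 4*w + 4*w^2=2*d^2*w + d*(-2*w^2 - 2*w) + 4*w^2 - 4*w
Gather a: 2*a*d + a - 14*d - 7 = a*(2*d + 1) - 14*d - 7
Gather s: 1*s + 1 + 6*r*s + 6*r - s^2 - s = 6*r*s + 6*r - s^2 + 1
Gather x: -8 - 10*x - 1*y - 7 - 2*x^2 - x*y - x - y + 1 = -2*x^2 + x*(-y - 11) - 2*y - 14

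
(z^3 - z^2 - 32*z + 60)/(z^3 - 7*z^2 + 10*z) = (z + 6)/z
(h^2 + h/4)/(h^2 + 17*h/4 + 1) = h/(h + 4)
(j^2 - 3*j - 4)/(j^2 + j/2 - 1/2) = 2*(j - 4)/(2*j - 1)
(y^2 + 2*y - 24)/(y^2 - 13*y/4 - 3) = 4*(y + 6)/(4*y + 3)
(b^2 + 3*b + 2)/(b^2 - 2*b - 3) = (b + 2)/(b - 3)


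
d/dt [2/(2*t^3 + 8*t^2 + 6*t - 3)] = 4*(-3*t^2 - 8*t - 3)/(2*t^3 + 8*t^2 + 6*t - 3)^2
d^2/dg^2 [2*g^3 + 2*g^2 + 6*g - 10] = 12*g + 4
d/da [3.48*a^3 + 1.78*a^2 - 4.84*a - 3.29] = 10.44*a^2 + 3.56*a - 4.84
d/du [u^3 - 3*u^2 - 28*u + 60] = 3*u^2 - 6*u - 28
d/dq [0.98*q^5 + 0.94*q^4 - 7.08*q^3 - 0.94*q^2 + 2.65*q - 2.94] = 4.9*q^4 + 3.76*q^3 - 21.24*q^2 - 1.88*q + 2.65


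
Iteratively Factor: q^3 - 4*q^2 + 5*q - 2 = (q - 1)*(q^2 - 3*q + 2) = (q - 2)*(q - 1)*(q - 1)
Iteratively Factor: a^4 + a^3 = (a)*(a^3 + a^2) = a^2*(a^2 + a) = a^3*(a + 1)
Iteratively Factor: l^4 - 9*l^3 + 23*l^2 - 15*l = (l - 3)*(l^3 - 6*l^2 + 5*l) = (l - 3)*(l - 1)*(l^2 - 5*l) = (l - 5)*(l - 3)*(l - 1)*(l)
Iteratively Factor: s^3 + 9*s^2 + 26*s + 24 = (s + 3)*(s^2 + 6*s + 8) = (s + 2)*(s + 3)*(s + 4)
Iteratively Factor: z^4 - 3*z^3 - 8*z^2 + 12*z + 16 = (z - 2)*(z^3 - z^2 - 10*z - 8) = (z - 4)*(z - 2)*(z^2 + 3*z + 2) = (z - 4)*(z - 2)*(z + 2)*(z + 1)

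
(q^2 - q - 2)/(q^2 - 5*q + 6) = (q + 1)/(q - 3)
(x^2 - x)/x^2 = (x - 1)/x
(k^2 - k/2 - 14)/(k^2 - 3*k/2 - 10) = (2*k + 7)/(2*k + 5)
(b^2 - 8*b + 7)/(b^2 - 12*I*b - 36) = (-b^2 + 8*b - 7)/(-b^2 + 12*I*b + 36)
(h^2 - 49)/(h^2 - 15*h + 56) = (h + 7)/(h - 8)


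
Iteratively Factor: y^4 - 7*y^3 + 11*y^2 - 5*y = (y - 1)*(y^3 - 6*y^2 + 5*y) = (y - 5)*(y - 1)*(y^2 - y) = y*(y - 5)*(y - 1)*(y - 1)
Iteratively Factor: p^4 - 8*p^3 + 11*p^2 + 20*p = (p)*(p^3 - 8*p^2 + 11*p + 20) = p*(p + 1)*(p^2 - 9*p + 20) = p*(p - 4)*(p + 1)*(p - 5)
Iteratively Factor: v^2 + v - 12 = (v - 3)*(v + 4)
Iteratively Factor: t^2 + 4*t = (t + 4)*(t)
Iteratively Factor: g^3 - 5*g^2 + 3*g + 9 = (g - 3)*(g^2 - 2*g - 3) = (g - 3)*(g + 1)*(g - 3)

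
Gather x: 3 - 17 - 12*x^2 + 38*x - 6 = -12*x^2 + 38*x - 20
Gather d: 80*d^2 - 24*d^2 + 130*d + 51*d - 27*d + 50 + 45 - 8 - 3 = 56*d^2 + 154*d + 84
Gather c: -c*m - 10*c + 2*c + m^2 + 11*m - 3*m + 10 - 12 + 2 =c*(-m - 8) + m^2 + 8*m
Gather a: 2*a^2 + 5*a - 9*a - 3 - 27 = 2*a^2 - 4*a - 30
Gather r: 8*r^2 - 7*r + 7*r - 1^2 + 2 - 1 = 8*r^2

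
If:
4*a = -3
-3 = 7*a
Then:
No Solution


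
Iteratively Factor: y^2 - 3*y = (y - 3)*(y)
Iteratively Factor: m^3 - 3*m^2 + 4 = (m - 2)*(m^2 - m - 2) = (m - 2)*(m + 1)*(m - 2)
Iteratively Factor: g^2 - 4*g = (g)*(g - 4)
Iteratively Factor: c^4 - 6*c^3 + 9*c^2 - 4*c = (c - 4)*(c^3 - 2*c^2 + c) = c*(c - 4)*(c^2 - 2*c + 1) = c*(c - 4)*(c - 1)*(c - 1)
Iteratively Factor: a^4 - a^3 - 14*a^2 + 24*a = (a - 2)*(a^3 + a^2 - 12*a) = a*(a - 2)*(a^2 + a - 12) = a*(a - 2)*(a + 4)*(a - 3)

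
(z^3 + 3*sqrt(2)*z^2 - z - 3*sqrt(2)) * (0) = 0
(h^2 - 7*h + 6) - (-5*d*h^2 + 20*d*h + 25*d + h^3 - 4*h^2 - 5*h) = 5*d*h^2 - 20*d*h - 25*d - h^3 + 5*h^2 - 2*h + 6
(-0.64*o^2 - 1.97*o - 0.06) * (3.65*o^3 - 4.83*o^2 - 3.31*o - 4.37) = -2.336*o^5 - 4.0993*o^4 + 11.4145*o^3 + 9.6073*o^2 + 8.8075*o + 0.2622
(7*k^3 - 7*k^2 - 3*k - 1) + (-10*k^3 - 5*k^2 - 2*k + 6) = -3*k^3 - 12*k^2 - 5*k + 5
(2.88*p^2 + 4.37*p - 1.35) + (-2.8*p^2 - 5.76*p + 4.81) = 0.0800000000000001*p^2 - 1.39*p + 3.46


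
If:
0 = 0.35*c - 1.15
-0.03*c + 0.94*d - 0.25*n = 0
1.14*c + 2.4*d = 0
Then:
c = 3.29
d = -1.56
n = -6.26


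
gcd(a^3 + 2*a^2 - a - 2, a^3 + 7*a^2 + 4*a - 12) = a^2 + a - 2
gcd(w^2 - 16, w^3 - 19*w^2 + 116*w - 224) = w - 4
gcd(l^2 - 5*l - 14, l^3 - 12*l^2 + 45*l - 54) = 1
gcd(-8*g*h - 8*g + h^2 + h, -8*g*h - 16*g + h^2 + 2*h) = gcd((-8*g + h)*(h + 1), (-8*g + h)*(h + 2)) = 8*g - h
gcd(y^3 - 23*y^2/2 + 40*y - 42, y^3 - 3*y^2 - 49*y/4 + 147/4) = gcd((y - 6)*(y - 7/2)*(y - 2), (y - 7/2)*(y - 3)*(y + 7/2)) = y - 7/2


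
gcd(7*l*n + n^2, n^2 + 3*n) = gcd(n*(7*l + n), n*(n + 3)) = n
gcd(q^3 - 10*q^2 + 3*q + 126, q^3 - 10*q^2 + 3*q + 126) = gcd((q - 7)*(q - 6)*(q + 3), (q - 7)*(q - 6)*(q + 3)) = q^3 - 10*q^2 + 3*q + 126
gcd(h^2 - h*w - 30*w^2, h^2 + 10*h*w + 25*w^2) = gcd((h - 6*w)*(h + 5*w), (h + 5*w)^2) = h + 5*w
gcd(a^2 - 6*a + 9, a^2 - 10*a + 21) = a - 3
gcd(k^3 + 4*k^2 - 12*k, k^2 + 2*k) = k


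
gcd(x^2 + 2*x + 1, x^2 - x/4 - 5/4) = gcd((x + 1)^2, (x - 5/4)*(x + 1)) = x + 1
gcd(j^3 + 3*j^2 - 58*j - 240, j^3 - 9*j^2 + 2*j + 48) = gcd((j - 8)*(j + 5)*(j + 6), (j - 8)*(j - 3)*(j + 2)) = j - 8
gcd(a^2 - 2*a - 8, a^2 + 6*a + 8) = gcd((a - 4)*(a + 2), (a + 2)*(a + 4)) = a + 2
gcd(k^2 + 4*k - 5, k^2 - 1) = k - 1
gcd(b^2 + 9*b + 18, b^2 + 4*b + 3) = b + 3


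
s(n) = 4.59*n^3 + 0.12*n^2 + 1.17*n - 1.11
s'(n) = 13.77*n^2 + 0.24*n + 1.17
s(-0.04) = -1.16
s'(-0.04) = 1.18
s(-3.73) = -242.00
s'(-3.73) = 191.86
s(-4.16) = -334.34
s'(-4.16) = 238.47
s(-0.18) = -1.34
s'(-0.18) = 1.57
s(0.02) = -1.09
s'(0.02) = 1.18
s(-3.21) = -155.45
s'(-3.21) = 142.29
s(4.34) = 381.44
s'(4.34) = 261.58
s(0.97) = 4.33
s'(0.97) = 14.36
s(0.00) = -1.11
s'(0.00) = 1.17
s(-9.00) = -3348.03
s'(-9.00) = 1114.38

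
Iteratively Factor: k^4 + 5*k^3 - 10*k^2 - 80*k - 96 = (k + 4)*(k^3 + k^2 - 14*k - 24) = (k + 3)*(k + 4)*(k^2 - 2*k - 8) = (k + 2)*(k + 3)*(k + 4)*(k - 4)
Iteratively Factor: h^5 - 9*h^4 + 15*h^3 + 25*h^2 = (h)*(h^4 - 9*h^3 + 15*h^2 + 25*h) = h*(h - 5)*(h^3 - 4*h^2 - 5*h) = h^2*(h - 5)*(h^2 - 4*h - 5) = h^2*(h - 5)*(h + 1)*(h - 5)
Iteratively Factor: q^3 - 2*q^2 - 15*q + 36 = (q + 4)*(q^2 - 6*q + 9) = (q - 3)*(q + 4)*(q - 3)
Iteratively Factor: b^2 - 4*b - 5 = (b + 1)*(b - 5)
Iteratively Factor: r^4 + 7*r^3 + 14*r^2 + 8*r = (r + 1)*(r^3 + 6*r^2 + 8*r) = r*(r + 1)*(r^2 + 6*r + 8) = r*(r + 1)*(r + 4)*(r + 2)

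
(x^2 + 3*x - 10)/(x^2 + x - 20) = (x - 2)/(x - 4)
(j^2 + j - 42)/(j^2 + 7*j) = (j - 6)/j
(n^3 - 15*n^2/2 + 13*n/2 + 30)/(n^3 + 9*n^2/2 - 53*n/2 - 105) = (2*n^2 - 5*n - 12)/(2*n^2 + 19*n + 42)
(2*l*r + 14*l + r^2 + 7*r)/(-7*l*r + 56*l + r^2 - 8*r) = (2*l*r + 14*l + r^2 + 7*r)/(-7*l*r + 56*l + r^2 - 8*r)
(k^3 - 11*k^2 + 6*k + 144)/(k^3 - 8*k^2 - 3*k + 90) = (k - 8)/(k - 5)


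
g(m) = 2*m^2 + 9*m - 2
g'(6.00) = 33.00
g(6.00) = 124.00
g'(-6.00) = -15.00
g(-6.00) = 16.00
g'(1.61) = 15.44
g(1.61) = 17.67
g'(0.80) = 12.20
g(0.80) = 6.48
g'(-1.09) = 4.64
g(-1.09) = -9.43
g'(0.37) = 10.48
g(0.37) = 1.60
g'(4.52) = 27.08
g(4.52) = 79.54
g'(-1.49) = 3.04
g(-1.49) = -10.97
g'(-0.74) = 6.04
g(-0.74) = -7.56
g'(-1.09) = 4.64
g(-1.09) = -9.43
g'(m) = 4*m + 9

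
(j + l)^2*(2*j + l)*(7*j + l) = 14*j^4 + 37*j^3*l + 33*j^2*l^2 + 11*j*l^3 + l^4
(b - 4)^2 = b^2 - 8*b + 16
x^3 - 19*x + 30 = (x - 3)*(x - 2)*(x + 5)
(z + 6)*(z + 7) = z^2 + 13*z + 42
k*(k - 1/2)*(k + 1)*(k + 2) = k^4 + 5*k^3/2 + k^2/2 - k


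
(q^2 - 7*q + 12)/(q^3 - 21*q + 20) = (q - 3)/(q^2 + 4*q - 5)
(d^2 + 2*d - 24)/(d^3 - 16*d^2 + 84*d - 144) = (d + 6)/(d^2 - 12*d + 36)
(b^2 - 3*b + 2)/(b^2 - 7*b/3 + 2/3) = 3*(b - 1)/(3*b - 1)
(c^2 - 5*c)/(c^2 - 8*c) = (c - 5)/(c - 8)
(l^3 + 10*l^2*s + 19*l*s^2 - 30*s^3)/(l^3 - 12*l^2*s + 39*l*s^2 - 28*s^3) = (l^2 + 11*l*s + 30*s^2)/(l^2 - 11*l*s + 28*s^2)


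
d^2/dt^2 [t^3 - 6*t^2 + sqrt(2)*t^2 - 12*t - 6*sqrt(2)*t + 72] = 6*t - 12 + 2*sqrt(2)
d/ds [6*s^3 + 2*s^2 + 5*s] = 18*s^2 + 4*s + 5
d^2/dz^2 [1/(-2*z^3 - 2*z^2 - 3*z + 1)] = 2*(2*(3*z + 1)*(2*z^3 + 2*z^2 + 3*z - 1) - (6*z^2 + 4*z + 3)^2)/(2*z^3 + 2*z^2 + 3*z - 1)^3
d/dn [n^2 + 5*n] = 2*n + 5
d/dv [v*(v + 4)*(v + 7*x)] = 3*v^2 + 14*v*x + 8*v + 28*x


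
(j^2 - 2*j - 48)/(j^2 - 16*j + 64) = (j + 6)/(j - 8)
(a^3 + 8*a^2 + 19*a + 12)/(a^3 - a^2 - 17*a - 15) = (a + 4)/(a - 5)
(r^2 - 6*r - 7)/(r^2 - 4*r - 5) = (r - 7)/(r - 5)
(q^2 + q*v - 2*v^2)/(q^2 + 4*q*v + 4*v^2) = (q - v)/(q + 2*v)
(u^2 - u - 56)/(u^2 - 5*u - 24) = (u + 7)/(u + 3)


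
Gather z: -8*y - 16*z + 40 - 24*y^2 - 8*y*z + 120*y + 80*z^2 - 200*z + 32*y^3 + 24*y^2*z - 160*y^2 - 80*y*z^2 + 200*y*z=32*y^3 - 184*y^2 + 112*y + z^2*(80 - 80*y) + z*(24*y^2 + 192*y - 216) + 40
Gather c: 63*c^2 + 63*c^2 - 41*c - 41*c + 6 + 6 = 126*c^2 - 82*c + 12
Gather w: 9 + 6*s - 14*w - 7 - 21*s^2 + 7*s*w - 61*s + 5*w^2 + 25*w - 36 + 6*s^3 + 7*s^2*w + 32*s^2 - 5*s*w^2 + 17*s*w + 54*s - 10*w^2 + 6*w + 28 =6*s^3 + 11*s^2 - s + w^2*(-5*s - 5) + w*(7*s^2 + 24*s + 17) - 6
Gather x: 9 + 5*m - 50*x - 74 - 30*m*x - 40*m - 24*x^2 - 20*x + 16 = -35*m - 24*x^2 + x*(-30*m - 70) - 49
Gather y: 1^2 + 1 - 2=0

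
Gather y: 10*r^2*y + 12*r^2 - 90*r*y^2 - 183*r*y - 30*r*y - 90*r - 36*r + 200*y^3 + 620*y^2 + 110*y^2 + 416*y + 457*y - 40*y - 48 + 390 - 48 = 12*r^2 - 126*r + 200*y^3 + y^2*(730 - 90*r) + y*(10*r^2 - 213*r + 833) + 294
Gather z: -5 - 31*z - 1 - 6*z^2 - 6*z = -6*z^2 - 37*z - 6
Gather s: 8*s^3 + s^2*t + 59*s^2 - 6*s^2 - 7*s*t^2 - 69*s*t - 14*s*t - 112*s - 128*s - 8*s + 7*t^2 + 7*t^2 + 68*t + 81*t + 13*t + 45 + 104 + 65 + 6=8*s^3 + s^2*(t + 53) + s*(-7*t^2 - 83*t - 248) + 14*t^2 + 162*t + 220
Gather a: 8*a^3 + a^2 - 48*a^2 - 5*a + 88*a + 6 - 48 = 8*a^3 - 47*a^2 + 83*a - 42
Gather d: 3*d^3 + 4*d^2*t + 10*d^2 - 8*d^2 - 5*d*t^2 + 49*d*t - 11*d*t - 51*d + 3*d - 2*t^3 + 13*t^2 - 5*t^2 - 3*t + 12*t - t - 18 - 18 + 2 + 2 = 3*d^3 + d^2*(4*t + 2) + d*(-5*t^2 + 38*t - 48) - 2*t^3 + 8*t^2 + 8*t - 32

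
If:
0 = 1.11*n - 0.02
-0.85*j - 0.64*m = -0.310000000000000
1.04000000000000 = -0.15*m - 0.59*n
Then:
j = 5.64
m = -7.00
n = 0.02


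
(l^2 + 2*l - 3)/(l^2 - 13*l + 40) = (l^2 + 2*l - 3)/(l^2 - 13*l + 40)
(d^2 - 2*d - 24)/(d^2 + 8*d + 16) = (d - 6)/(d + 4)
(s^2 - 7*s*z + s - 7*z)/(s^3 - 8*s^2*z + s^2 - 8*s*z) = (-s + 7*z)/(s*(-s + 8*z))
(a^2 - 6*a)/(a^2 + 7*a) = (a - 6)/(a + 7)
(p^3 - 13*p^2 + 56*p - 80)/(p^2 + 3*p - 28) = (p^2 - 9*p + 20)/(p + 7)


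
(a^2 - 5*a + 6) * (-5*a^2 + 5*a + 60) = -5*a^4 + 30*a^3 + 5*a^2 - 270*a + 360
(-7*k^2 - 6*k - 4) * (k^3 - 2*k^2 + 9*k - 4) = -7*k^5 + 8*k^4 - 55*k^3 - 18*k^2 - 12*k + 16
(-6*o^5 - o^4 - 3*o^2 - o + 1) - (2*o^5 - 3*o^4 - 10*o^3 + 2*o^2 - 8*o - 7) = -8*o^5 + 2*o^4 + 10*o^3 - 5*o^2 + 7*o + 8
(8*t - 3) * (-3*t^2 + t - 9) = -24*t^3 + 17*t^2 - 75*t + 27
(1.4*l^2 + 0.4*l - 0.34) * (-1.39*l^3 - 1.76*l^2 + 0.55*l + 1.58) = -1.946*l^5 - 3.02*l^4 + 0.5386*l^3 + 3.0304*l^2 + 0.445*l - 0.5372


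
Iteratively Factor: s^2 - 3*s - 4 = (s - 4)*(s + 1)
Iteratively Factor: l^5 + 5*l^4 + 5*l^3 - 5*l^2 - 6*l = (l + 3)*(l^4 + 2*l^3 - l^2 - 2*l) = (l + 1)*(l + 3)*(l^3 + l^2 - 2*l) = (l - 1)*(l + 1)*(l + 3)*(l^2 + 2*l) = (l - 1)*(l + 1)*(l + 2)*(l + 3)*(l)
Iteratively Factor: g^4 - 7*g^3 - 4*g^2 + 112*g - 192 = (g - 4)*(g^3 - 3*g^2 - 16*g + 48) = (g - 4)*(g - 3)*(g^2 - 16) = (g - 4)*(g - 3)*(g + 4)*(g - 4)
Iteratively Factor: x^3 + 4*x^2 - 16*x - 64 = (x + 4)*(x^2 - 16) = (x - 4)*(x + 4)*(x + 4)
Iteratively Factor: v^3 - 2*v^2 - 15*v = (v + 3)*(v^2 - 5*v) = (v - 5)*(v + 3)*(v)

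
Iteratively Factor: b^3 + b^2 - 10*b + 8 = (b - 2)*(b^2 + 3*b - 4) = (b - 2)*(b - 1)*(b + 4)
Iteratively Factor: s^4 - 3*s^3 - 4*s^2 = (s)*(s^3 - 3*s^2 - 4*s) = s*(s + 1)*(s^2 - 4*s) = s*(s - 4)*(s + 1)*(s)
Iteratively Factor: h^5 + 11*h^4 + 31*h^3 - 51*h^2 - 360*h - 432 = (h + 3)*(h^4 + 8*h^3 + 7*h^2 - 72*h - 144) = (h + 3)*(h + 4)*(h^3 + 4*h^2 - 9*h - 36) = (h + 3)^2*(h + 4)*(h^2 + h - 12) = (h - 3)*(h + 3)^2*(h + 4)*(h + 4)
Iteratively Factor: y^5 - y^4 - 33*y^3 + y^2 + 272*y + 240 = (y - 5)*(y^4 + 4*y^3 - 13*y^2 - 64*y - 48) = (y - 5)*(y + 1)*(y^3 + 3*y^2 - 16*y - 48) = (y - 5)*(y - 4)*(y + 1)*(y^2 + 7*y + 12) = (y - 5)*(y - 4)*(y + 1)*(y + 4)*(y + 3)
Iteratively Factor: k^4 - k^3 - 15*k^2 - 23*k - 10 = (k + 1)*(k^3 - 2*k^2 - 13*k - 10) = (k + 1)*(k + 2)*(k^2 - 4*k - 5) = (k - 5)*(k + 1)*(k + 2)*(k + 1)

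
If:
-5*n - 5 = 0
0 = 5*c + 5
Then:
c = -1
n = -1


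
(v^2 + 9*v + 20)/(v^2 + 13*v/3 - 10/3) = 3*(v + 4)/(3*v - 2)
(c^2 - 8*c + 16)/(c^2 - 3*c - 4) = (c - 4)/(c + 1)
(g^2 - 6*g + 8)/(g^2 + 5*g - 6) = (g^2 - 6*g + 8)/(g^2 + 5*g - 6)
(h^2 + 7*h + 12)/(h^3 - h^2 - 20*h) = (h + 3)/(h*(h - 5))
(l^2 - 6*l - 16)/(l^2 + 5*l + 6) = (l - 8)/(l + 3)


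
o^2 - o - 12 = (o - 4)*(o + 3)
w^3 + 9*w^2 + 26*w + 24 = (w + 2)*(w + 3)*(w + 4)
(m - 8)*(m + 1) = m^2 - 7*m - 8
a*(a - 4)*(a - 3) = a^3 - 7*a^2 + 12*a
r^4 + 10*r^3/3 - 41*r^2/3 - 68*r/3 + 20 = (r - 3)*(r - 2/3)*(r + 2)*(r + 5)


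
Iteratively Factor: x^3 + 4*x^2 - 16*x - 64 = (x + 4)*(x^2 - 16) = (x + 4)^2*(x - 4)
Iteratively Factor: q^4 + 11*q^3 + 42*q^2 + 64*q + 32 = (q + 1)*(q^3 + 10*q^2 + 32*q + 32) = (q + 1)*(q + 4)*(q^2 + 6*q + 8) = (q + 1)*(q + 4)^2*(q + 2)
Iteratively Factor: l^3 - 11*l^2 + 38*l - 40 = (l - 5)*(l^2 - 6*l + 8) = (l - 5)*(l - 2)*(l - 4)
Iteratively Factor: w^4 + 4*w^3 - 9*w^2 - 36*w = (w + 4)*(w^3 - 9*w) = (w + 3)*(w + 4)*(w^2 - 3*w) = w*(w + 3)*(w + 4)*(w - 3)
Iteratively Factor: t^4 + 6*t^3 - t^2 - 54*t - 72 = (t + 4)*(t^3 + 2*t^2 - 9*t - 18) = (t + 3)*(t + 4)*(t^2 - t - 6) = (t + 2)*(t + 3)*(t + 4)*(t - 3)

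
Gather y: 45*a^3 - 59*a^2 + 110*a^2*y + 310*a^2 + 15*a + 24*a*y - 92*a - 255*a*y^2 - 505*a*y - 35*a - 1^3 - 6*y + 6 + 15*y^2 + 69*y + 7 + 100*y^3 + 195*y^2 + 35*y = 45*a^3 + 251*a^2 - 112*a + 100*y^3 + y^2*(210 - 255*a) + y*(110*a^2 - 481*a + 98) + 12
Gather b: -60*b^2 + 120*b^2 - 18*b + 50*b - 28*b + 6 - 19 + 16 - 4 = 60*b^2 + 4*b - 1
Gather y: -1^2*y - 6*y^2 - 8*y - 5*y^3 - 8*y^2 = -5*y^3 - 14*y^2 - 9*y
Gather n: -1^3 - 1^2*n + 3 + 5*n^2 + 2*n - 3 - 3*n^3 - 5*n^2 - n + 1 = -3*n^3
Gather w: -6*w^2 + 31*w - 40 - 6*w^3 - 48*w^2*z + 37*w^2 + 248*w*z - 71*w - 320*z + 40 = -6*w^3 + w^2*(31 - 48*z) + w*(248*z - 40) - 320*z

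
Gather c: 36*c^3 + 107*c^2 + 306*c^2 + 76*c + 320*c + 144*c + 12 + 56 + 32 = 36*c^3 + 413*c^2 + 540*c + 100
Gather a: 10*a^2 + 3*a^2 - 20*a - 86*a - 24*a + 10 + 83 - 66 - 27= 13*a^2 - 130*a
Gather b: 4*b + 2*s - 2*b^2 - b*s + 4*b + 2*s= -2*b^2 + b*(8 - s) + 4*s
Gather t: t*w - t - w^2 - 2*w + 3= t*(w - 1) - w^2 - 2*w + 3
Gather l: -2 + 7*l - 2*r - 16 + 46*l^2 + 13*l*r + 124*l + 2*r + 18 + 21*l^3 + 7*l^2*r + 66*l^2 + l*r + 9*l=21*l^3 + l^2*(7*r + 112) + l*(14*r + 140)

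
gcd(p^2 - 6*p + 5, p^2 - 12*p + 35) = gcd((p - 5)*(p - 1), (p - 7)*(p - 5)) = p - 5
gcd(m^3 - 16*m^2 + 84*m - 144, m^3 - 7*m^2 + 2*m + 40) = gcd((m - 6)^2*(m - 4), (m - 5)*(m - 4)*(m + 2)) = m - 4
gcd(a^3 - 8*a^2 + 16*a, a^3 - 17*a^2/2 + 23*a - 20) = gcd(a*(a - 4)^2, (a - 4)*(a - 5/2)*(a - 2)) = a - 4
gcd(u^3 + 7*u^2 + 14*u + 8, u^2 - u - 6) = u + 2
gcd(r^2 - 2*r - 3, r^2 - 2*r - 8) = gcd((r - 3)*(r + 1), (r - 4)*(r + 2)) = 1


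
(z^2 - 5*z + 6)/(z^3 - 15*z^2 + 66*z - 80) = (z - 3)/(z^2 - 13*z + 40)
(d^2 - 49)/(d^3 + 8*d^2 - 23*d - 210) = (d - 7)/(d^2 + d - 30)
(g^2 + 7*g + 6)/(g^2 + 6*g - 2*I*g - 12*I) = (g + 1)/(g - 2*I)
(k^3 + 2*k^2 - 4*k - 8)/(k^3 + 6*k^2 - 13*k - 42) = (k^2 - 4)/(k^2 + 4*k - 21)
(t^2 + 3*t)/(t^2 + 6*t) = (t + 3)/(t + 6)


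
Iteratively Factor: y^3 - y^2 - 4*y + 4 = (y - 2)*(y^2 + y - 2) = (y - 2)*(y + 2)*(y - 1)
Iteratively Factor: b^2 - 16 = (b - 4)*(b + 4)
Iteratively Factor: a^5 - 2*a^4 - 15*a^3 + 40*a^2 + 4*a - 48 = (a + 1)*(a^4 - 3*a^3 - 12*a^2 + 52*a - 48) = (a - 2)*(a + 1)*(a^3 - a^2 - 14*a + 24) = (a - 2)^2*(a + 1)*(a^2 + a - 12) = (a - 2)^2*(a + 1)*(a + 4)*(a - 3)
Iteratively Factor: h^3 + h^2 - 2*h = (h - 1)*(h^2 + 2*h) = h*(h - 1)*(h + 2)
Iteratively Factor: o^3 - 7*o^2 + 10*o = (o)*(o^2 - 7*o + 10) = o*(o - 2)*(o - 5)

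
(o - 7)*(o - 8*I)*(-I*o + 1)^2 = -o^4 + 7*o^3 + 6*I*o^3 - 15*o^2 - 42*I*o^2 + 105*o - 8*I*o + 56*I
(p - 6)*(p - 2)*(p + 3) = p^3 - 5*p^2 - 12*p + 36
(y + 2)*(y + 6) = y^2 + 8*y + 12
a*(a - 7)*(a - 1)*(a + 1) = a^4 - 7*a^3 - a^2 + 7*a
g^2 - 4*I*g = g*(g - 4*I)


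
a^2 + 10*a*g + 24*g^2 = (a + 4*g)*(a + 6*g)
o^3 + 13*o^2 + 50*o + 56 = (o + 2)*(o + 4)*(o + 7)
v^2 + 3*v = v*(v + 3)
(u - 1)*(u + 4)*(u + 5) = u^3 + 8*u^2 + 11*u - 20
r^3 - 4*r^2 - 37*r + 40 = (r - 8)*(r - 1)*(r + 5)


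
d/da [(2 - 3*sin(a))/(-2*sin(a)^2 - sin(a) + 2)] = (-6*sin(a)^2 + 8*sin(a) - 4)*cos(a)/(sin(a) - cos(2*a) - 1)^2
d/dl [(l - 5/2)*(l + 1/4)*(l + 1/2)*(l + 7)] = 4*l^3 + 63*l^2/4 - 28*l - 201/16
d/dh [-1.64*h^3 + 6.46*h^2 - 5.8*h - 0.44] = -4.92*h^2 + 12.92*h - 5.8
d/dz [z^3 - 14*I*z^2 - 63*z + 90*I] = 3*z^2 - 28*I*z - 63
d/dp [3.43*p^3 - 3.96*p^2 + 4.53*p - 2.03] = 10.29*p^2 - 7.92*p + 4.53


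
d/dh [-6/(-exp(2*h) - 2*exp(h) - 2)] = -12*(exp(h) + 1)*exp(h)/(exp(2*h) + 2*exp(h) + 2)^2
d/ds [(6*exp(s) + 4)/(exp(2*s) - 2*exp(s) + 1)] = (-6*exp(s) - 14)*exp(s)/(exp(3*s) - 3*exp(2*s) + 3*exp(s) - 1)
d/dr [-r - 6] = -1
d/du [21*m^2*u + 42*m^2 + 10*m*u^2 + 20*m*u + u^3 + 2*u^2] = 21*m^2 + 20*m*u + 20*m + 3*u^2 + 4*u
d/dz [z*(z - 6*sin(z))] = -6*z*cos(z) + 2*z - 6*sin(z)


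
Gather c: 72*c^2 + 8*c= 72*c^2 + 8*c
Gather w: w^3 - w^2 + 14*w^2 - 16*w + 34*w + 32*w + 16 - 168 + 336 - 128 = w^3 + 13*w^2 + 50*w + 56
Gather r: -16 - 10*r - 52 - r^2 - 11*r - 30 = -r^2 - 21*r - 98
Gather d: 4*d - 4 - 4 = 4*d - 8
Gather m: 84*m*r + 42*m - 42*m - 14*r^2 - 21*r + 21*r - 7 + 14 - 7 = 84*m*r - 14*r^2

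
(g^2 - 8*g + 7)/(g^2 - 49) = (g - 1)/(g + 7)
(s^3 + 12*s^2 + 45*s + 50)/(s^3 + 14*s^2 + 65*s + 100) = (s + 2)/(s + 4)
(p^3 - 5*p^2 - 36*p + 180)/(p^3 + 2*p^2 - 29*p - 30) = (p - 6)/(p + 1)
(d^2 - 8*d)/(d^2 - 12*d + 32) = d/(d - 4)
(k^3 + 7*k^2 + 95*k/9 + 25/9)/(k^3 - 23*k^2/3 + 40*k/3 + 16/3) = (3*k^2 + 20*k + 25)/(3*(k^2 - 8*k + 16))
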